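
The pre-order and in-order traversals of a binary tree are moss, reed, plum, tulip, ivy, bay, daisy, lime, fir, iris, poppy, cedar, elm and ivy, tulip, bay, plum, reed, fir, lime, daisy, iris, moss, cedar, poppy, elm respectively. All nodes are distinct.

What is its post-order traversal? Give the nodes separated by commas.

ivy, bay, tulip, plum, fir, lime, iris, daisy, reed, cedar, elm, poppy, moss

The first element of pre-order is the root; it splits in-order into left and right subtrees.
Root moss: left subtree has 9 nodes {ivy, tulip, bay, plum, reed, fir, lime, daisy, iris}, right has 3 {cedar, poppy, elm}.
  Root reed: left subtree has 4 nodes {ivy, tulip, bay, plum}, right has 4 {fir, lime, daisy, iris}.
    Root plum: left subtree has 3 nodes {ivy, tulip, bay}, right has 0 { }.
      Root tulip: left subtree has 1 node {ivy}, right has 1 {bay}.
    Root daisy: left subtree has 2 nodes {fir, lime}, right has 1 {iris}.
      Root lime: left subtree has 1 node {fir}, right has 0 { }.
  Root poppy: left subtree has 1 node {cedar}, right has 1 {elm}.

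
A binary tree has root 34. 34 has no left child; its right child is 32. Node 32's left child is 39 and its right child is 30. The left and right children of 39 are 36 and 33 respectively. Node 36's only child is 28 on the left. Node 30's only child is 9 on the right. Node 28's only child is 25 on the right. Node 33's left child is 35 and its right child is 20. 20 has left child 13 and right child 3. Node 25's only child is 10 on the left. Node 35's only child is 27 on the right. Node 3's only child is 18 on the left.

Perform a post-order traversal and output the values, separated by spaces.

10 25 28 36 27 35 13 18 3 20 33 39 9 30 32 34

Post-order visits the left subtree, then the right subtree, then the node.
At 34: no left child.
At 34: go right to 32.
  At 32: go left to 39.
    At 39: go left to 36.
      At 36: go left to 28.
        At 28: no left child.
        At 28: go right to 25.
          At 25: go left to 10.
            10 is a leaf — visit 10.
          At 25: no right child.
          Visit 25.
        Visit 28.
      At 36: no right child.
      Visit 36.
    At 39: go right to 33.
      At 33: go left to 35.
        At 35: no left child.
        At 35: go right to 27.
          27 is a leaf — visit 27.
        Visit 35.
      At 33: go right to 20.
        At 20: go left to 13.
          13 is a leaf — visit 13.
        At 20: go right to 3.
          At 3: go left to 18.
            18 is a leaf — visit 18.
          At 3: no right child.
          Visit 3.
        Visit 20.
      Visit 33.
    Visit 39.
  At 32: go right to 30.
    At 30: no left child.
    At 30: go right to 9.
      9 is a leaf — visit 9.
    Visit 30.
  Visit 32.
Visit 34.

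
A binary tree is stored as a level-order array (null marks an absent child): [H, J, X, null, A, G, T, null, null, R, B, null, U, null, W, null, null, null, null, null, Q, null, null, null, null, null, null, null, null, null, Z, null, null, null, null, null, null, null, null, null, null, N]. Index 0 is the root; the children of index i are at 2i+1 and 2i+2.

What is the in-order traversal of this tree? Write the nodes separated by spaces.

J R N Q A B H G U X T W Z

In-order visits the left subtree, then the node, then the right subtree.
At H: go left to J.
  At J: no left child.
  Visit J.
  At J: go right to A.
    At A: go left to R.
      At R: no left child.
      Visit R.
      At R: go right to Q.
        At Q: go left to N.
          N is a leaf — visit N.
        Visit Q.
        At Q: no right child.
    Visit A.
    At A: go right to B.
      B is a leaf — visit B.
Visit H.
At H: go right to X.
  At X: go left to G.
    At G: no left child.
    Visit G.
    At G: go right to U.
      U is a leaf — visit U.
  Visit X.
  At X: go right to T.
    At T: no left child.
    Visit T.
    At T: go right to W.
      At W: no left child.
      Visit W.
      At W: go right to Z.
        Z is a leaf — visit Z.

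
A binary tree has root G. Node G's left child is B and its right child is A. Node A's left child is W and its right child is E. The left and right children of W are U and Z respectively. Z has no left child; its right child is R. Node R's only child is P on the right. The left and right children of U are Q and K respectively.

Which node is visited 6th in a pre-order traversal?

Q

Pre-order visits the node, then its left subtree, then its right subtree.
Visit G.
At G: go left to B.
  B is a leaf — visit B.
At G: go right to A.
  Visit A.
  At A: go left to W.
    Visit W.
    At W: go left to U.
      Visit U.
      At U: go left to Q.
        Q is a leaf — visit Q.
      At U: go right to K.
        K is a leaf — visit K.
    At W: go right to Z.
      Visit Z.
      At Z: no left child.
      At Z: go right to R.
        Visit R.
        At R: no left child.
        At R: go right to P.
          P is a leaf — visit P.
  At A: go right to E.
    E is a leaf — visit E.
Full pre-order sequence: G, B, A, W, U, Q, K, Z, R, P, E.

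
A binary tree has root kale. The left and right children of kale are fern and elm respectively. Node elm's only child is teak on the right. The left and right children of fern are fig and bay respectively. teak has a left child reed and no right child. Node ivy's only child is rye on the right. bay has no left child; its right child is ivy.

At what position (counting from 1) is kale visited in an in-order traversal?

In-order visits the left subtree, then the node, then the right subtree.
At kale: go left to fern.
  At fern: go left to fig.
    fig is a leaf — visit fig.
  Visit fern.
  At fern: go right to bay.
    At bay: no left child.
    Visit bay.
    At bay: go right to ivy.
      At ivy: no left child.
      Visit ivy.
      At ivy: go right to rye.
        rye is a leaf — visit rye.
Visit kale.
At kale: go right to elm.
  At elm: no left child.
  Visit elm.
  At elm: go right to teak.
    At teak: go left to reed.
      reed is a leaf — visit reed.
    Visit teak.
    At teak: no right child.
Full in-order sequence: fig, fern, bay, ivy, rye, kale, elm, reed, teak.

6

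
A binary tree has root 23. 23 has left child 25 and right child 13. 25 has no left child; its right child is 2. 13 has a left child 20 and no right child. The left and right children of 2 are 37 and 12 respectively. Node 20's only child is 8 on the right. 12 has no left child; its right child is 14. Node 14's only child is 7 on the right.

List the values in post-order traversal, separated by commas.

37, 7, 14, 12, 2, 25, 8, 20, 13, 23

Post-order visits the left subtree, then the right subtree, then the node.
At 23: go left to 25.
  At 25: no left child.
  At 25: go right to 2.
    At 2: go left to 37.
      37 is a leaf — visit 37.
    At 2: go right to 12.
      At 12: no left child.
      At 12: go right to 14.
        At 14: no left child.
        At 14: go right to 7.
          7 is a leaf — visit 7.
        Visit 14.
      Visit 12.
    Visit 2.
  Visit 25.
At 23: go right to 13.
  At 13: go left to 20.
    At 20: no left child.
    At 20: go right to 8.
      8 is a leaf — visit 8.
    Visit 20.
  At 13: no right child.
  Visit 13.
Visit 23.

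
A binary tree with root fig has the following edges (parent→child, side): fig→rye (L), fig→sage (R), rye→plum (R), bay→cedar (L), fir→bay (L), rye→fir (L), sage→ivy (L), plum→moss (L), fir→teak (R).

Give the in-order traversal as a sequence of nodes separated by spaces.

cedar bay fir teak rye moss plum fig ivy sage

In-order visits the left subtree, then the node, then the right subtree.
At fig: go left to rye.
  At rye: go left to fir.
    At fir: go left to bay.
      At bay: go left to cedar.
        cedar is a leaf — visit cedar.
      Visit bay.
      At bay: no right child.
    Visit fir.
    At fir: go right to teak.
      teak is a leaf — visit teak.
  Visit rye.
  At rye: go right to plum.
    At plum: go left to moss.
      moss is a leaf — visit moss.
    Visit plum.
    At plum: no right child.
Visit fig.
At fig: go right to sage.
  At sage: go left to ivy.
    ivy is a leaf — visit ivy.
  Visit sage.
  At sage: no right child.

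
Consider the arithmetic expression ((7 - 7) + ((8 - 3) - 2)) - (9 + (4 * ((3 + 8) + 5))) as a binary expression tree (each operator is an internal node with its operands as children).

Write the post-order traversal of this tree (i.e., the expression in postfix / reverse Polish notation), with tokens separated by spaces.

Post-order on an expression tree gives postfix notation: for each operator, emit left operand, right operand, then the operator.

7 7 - 8 3 - 2 - + 9 4 3 8 + 5 + * + -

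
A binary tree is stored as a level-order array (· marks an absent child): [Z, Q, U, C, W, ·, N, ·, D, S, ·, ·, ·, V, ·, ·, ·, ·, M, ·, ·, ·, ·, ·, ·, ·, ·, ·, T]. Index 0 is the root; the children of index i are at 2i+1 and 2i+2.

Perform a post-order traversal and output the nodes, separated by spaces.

M D C S W Q T V N U Z

Post-order visits the left subtree, then the right subtree, then the node.
At Z: go left to Q.
  At Q: go left to C.
    At C: no left child.
    At C: go right to D.
      At D: no left child.
      At D: go right to M.
        M is a leaf — visit M.
      Visit D.
    Visit C.
  At Q: go right to W.
    At W: go left to S.
      S is a leaf — visit S.
    At W: no right child.
    Visit W.
  Visit Q.
At Z: go right to U.
  At U: no left child.
  At U: go right to N.
    At N: go left to V.
      At V: no left child.
      At V: go right to T.
        T is a leaf — visit T.
      Visit V.
    At N: no right child.
    Visit N.
  Visit U.
Visit Z.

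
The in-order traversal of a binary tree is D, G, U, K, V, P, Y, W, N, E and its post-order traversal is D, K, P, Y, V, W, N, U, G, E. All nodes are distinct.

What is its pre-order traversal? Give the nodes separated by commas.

E, G, D, U, N, W, V, K, Y, P

The last element of post-order is the root; it splits in-order into left and right subtrees.
Root E: left subtree has 9 nodes {D, G, U, K, V, P, Y, W, N}, right has 0 { }.
  Root G: left subtree has 1 node {D}, right has 7 {U, K, V, P, Y, W, N}.
    Root U: left subtree has 0 nodes { }, right has 6 {K, V, P, Y, W, N}.
      Root N: left subtree has 5 nodes {K, V, P, Y, W}, right has 0 { }.
        Root W: left subtree has 4 nodes {K, V, P, Y}, right has 0 { }.
          Root V: left subtree has 1 node {K}, right has 2 {P, Y}.
            Root Y: left subtree has 1 node {P}, right has 0 { }.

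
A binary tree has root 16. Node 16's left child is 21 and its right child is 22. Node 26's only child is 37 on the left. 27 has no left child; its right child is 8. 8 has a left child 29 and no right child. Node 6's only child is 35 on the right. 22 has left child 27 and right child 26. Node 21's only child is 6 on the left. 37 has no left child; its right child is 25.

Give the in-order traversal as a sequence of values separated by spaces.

6 35 21 16 27 29 8 22 37 25 26

In-order visits the left subtree, then the node, then the right subtree.
At 16: go left to 21.
  At 21: go left to 6.
    At 6: no left child.
    Visit 6.
    At 6: go right to 35.
      35 is a leaf — visit 35.
  Visit 21.
  At 21: no right child.
Visit 16.
At 16: go right to 22.
  At 22: go left to 27.
    At 27: no left child.
    Visit 27.
    At 27: go right to 8.
      At 8: go left to 29.
        29 is a leaf — visit 29.
      Visit 8.
      At 8: no right child.
  Visit 22.
  At 22: go right to 26.
    At 26: go left to 37.
      At 37: no left child.
      Visit 37.
      At 37: go right to 25.
        25 is a leaf — visit 25.
    Visit 26.
    At 26: no right child.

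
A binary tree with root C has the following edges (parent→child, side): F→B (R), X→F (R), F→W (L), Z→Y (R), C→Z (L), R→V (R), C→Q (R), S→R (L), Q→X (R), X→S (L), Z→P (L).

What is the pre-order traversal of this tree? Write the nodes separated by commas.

C, Z, P, Y, Q, X, S, R, V, F, W, B

Pre-order visits the node, then its left subtree, then its right subtree.
Visit C.
At C: go left to Z.
  Visit Z.
  At Z: go left to P.
    P is a leaf — visit P.
  At Z: go right to Y.
    Y is a leaf — visit Y.
At C: go right to Q.
  Visit Q.
  At Q: no left child.
  At Q: go right to X.
    Visit X.
    At X: go left to S.
      Visit S.
      At S: go left to R.
        Visit R.
        At R: no left child.
        At R: go right to V.
          V is a leaf — visit V.
      At S: no right child.
    At X: go right to F.
      Visit F.
      At F: go left to W.
        W is a leaf — visit W.
      At F: go right to B.
        B is a leaf — visit B.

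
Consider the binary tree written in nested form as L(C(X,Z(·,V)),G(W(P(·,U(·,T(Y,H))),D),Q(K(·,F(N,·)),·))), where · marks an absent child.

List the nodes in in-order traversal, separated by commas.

X, C, Z, V, L, P, U, Y, T, H, W, D, G, K, N, F, Q

In-order visits the left subtree, then the node, then the right subtree.
At L: go left to C.
  At C: go left to X.
    X is a leaf — visit X.
  Visit C.
  At C: go right to Z.
    At Z: no left child.
    Visit Z.
    At Z: go right to V.
      V is a leaf — visit V.
Visit L.
At L: go right to G.
  At G: go left to W.
    At W: go left to P.
      At P: no left child.
      Visit P.
      At P: go right to U.
        At U: no left child.
        Visit U.
        At U: go right to T.
          At T: go left to Y.
            Y is a leaf — visit Y.
          Visit T.
          At T: go right to H.
            H is a leaf — visit H.
    Visit W.
    At W: go right to D.
      D is a leaf — visit D.
  Visit G.
  At G: go right to Q.
    At Q: go left to K.
      At K: no left child.
      Visit K.
      At K: go right to F.
        At F: go left to N.
          N is a leaf — visit N.
        Visit F.
        At F: no right child.
    Visit Q.
    At Q: no right child.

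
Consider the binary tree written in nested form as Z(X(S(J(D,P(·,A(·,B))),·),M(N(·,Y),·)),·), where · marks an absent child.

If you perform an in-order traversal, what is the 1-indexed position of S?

In-order visits the left subtree, then the node, then the right subtree.
At Z: go left to X.
  At X: go left to S.
    At S: go left to J.
      At J: go left to D.
        D is a leaf — visit D.
      Visit J.
      At J: go right to P.
        At P: no left child.
        Visit P.
        At P: go right to A.
          At A: no left child.
          Visit A.
          At A: go right to B.
            B is a leaf — visit B.
    Visit S.
    At S: no right child.
  Visit X.
  At X: go right to M.
    At M: go left to N.
      At N: no left child.
      Visit N.
      At N: go right to Y.
        Y is a leaf — visit Y.
    Visit M.
    At M: no right child.
Visit Z.
At Z: no right child.
Full in-order sequence: D, J, P, A, B, S, X, N, Y, M, Z.

6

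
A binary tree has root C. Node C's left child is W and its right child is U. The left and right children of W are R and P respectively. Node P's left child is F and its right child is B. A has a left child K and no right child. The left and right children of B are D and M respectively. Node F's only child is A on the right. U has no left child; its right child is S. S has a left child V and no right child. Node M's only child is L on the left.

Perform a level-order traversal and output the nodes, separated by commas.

C, W, U, R, P, S, F, B, V, A, D, M, K, L

Level-order visits nodes level by level from the root, left to right within each level.
Level 0: C
Level 1: W, U
Level 2: R, P, S
Level 3: F, B, V
Level 4: A, D, M
Level 5: K, L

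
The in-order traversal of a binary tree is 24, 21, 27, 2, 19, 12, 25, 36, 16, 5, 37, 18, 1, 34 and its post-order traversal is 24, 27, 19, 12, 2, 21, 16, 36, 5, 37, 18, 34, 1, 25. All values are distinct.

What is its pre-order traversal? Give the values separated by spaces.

25 21 24 2 27 12 19 1 18 37 5 36 16 34

The last element of post-order is the root; it splits in-order into left and right subtrees.
Root 25: left subtree has 6 nodes {24, 21, 27, 2, 19, 12}, right has 7 {36, 16, 5, 37, 18, 1, 34}.
  Root 21: left subtree has 1 node {24}, right has 4 {27, 2, 19, 12}.
    Root 2: left subtree has 1 node {27}, right has 2 {19, 12}.
      Root 12: left subtree has 1 node {19}, right has 0 { }.
  Root 1: left subtree has 5 nodes {36, 16, 5, 37, 18}, right has 1 {34}.
    Root 18: left subtree has 4 nodes {36, 16, 5, 37}, right has 0 { }.
      Root 37: left subtree has 3 nodes {36, 16, 5}, right has 0 { }.
        Root 5: left subtree has 2 nodes {36, 16}, right has 0 { }.
          Root 36: left subtree has 0 nodes { }, right has 1 {16}.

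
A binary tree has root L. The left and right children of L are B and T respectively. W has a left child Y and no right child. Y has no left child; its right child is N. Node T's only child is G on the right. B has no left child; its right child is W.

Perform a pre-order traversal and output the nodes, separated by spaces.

Pre-order visits the node, then its left subtree, then its right subtree.
Visit L.
At L: go left to B.
  Visit B.
  At B: no left child.
  At B: go right to W.
    Visit W.
    At W: go left to Y.
      Visit Y.
      At Y: no left child.
      At Y: go right to N.
        N is a leaf — visit N.
    At W: no right child.
At L: go right to T.
  Visit T.
  At T: no left child.
  At T: go right to G.
    G is a leaf — visit G.

L B W Y N T G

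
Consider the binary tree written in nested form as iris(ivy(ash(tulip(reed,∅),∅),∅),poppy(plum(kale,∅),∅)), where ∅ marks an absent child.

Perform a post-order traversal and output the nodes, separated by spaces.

Post-order visits the left subtree, then the right subtree, then the node.
At iris: go left to ivy.
  At ivy: go left to ash.
    At ash: go left to tulip.
      At tulip: go left to reed.
        reed is a leaf — visit reed.
      At tulip: no right child.
      Visit tulip.
    At ash: no right child.
    Visit ash.
  At ivy: no right child.
  Visit ivy.
At iris: go right to poppy.
  At poppy: go left to plum.
    At plum: go left to kale.
      kale is a leaf — visit kale.
    At plum: no right child.
    Visit plum.
  At poppy: no right child.
  Visit poppy.
Visit iris.

reed tulip ash ivy kale plum poppy iris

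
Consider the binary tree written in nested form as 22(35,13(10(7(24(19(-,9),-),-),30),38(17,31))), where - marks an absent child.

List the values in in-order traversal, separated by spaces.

35 22 19 9 24 7 10 30 13 17 38 31

In-order visits the left subtree, then the node, then the right subtree.
At 22: go left to 35.
  35 is a leaf — visit 35.
Visit 22.
At 22: go right to 13.
  At 13: go left to 10.
    At 10: go left to 7.
      At 7: go left to 24.
        At 24: go left to 19.
          At 19: no left child.
          Visit 19.
          At 19: go right to 9.
            9 is a leaf — visit 9.
        Visit 24.
        At 24: no right child.
      Visit 7.
      At 7: no right child.
    Visit 10.
    At 10: go right to 30.
      30 is a leaf — visit 30.
  Visit 13.
  At 13: go right to 38.
    At 38: go left to 17.
      17 is a leaf — visit 17.
    Visit 38.
    At 38: go right to 31.
      31 is a leaf — visit 31.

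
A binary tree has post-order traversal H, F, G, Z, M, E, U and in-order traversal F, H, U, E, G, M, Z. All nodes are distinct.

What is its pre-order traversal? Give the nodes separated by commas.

U, F, H, E, M, G, Z

The last element of post-order is the root; it splits in-order into left and right subtrees.
Root U: left subtree has 2 nodes {F, H}, right has 4 {E, G, M, Z}.
  Root F: left subtree has 0 nodes { }, right has 1 {H}.
  Root E: left subtree has 0 nodes { }, right has 3 {G, M, Z}.
    Root M: left subtree has 1 node {G}, right has 1 {Z}.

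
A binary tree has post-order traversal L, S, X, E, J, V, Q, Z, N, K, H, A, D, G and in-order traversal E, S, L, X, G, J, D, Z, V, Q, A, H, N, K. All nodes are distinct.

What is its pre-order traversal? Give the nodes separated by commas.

The last element of post-order is the root; it splits in-order into left and right subtrees.
Root G: left subtree has 4 nodes {E, S, L, X}, right has 9 {J, D, Z, V, Q, A, H, N, K}.
  Root E: left subtree has 0 nodes { }, right has 3 {S, L, X}.
    Root X: left subtree has 2 nodes {S, L}, right has 0 { }.
      Root S: left subtree has 0 nodes { }, right has 1 {L}.
  Root D: left subtree has 1 node {J}, right has 7 {Z, V, Q, A, H, N, K}.
    Root A: left subtree has 3 nodes {Z, V, Q}, right has 3 {H, N, K}.
      Root Z: left subtree has 0 nodes { }, right has 2 {V, Q}.
        Root Q: left subtree has 1 node {V}, right has 0 { }.
      Root H: left subtree has 0 nodes { }, right has 2 {N, K}.
        Root K: left subtree has 1 node {N}, right has 0 { }.

G, E, X, S, L, D, J, A, Z, Q, V, H, K, N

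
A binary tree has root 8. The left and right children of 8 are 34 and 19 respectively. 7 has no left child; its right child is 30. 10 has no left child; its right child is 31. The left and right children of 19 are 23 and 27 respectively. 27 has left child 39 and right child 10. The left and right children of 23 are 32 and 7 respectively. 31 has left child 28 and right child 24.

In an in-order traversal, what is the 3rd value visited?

32

In-order visits the left subtree, then the node, then the right subtree.
At 8: go left to 34.
  34 is a leaf — visit 34.
Visit 8.
At 8: go right to 19.
  At 19: go left to 23.
    At 23: go left to 32.
      32 is a leaf — visit 32.
    Visit 23.
    At 23: go right to 7.
      At 7: no left child.
      Visit 7.
      At 7: go right to 30.
        30 is a leaf — visit 30.
  Visit 19.
  At 19: go right to 27.
    At 27: go left to 39.
      39 is a leaf — visit 39.
    Visit 27.
    At 27: go right to 10.
      At 10: no left child.
      Visit 10.
      At 10: go right to 31.
        At 31: go left to 28.
          28 is a leaf — visit 28.
        Visit 31.
        At 31: go right to 24.
          24 is a leaf — visit 24.
Full in-order sequence: 34, 8, 32, 23, 7, 30, 19, 39, 27, 10, 28, 31, 24.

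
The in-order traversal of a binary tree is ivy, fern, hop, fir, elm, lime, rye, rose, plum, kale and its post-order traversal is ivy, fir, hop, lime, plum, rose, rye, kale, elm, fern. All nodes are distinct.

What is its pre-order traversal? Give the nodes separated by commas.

The last element of post-order is the root; it splits in-order into left and right subtrees.
Root fern: left subtree has 1 node {ivy}, right has 8 {hop, fir, elm, lime, rye, rose, plum, kale}.
  Root elm: left subtree has 2 nodes {hop, fir}, right has 5 {lime, rye, rose, plum, kale}.
    Root hop: left subtree has 0 nodes { }, right has 1 {fir}.
    Root kale: left subtree has 4 nodes {lime, rye, rose, plum}, right has 0 { }.
      Root rye: left subtree has 1 node {lime}, right has 2 {rose, plum}.
        Root rose: left subtree has 0 nodes { }, right has 1 {plum}.

fern, ivy, elm, hop, fir, kale, rye, lime, rose, plum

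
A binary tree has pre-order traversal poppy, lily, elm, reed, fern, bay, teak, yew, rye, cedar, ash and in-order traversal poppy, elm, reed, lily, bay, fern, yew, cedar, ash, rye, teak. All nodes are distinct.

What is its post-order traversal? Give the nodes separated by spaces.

The first element of pre-order is the root; it splits in-order into left and right subtrees.
Root poppy: left subtree has 0 nodes { }, right has 10 {elm, reed, lily, bay, fern, yew, cedar, ash, rye, teak}.
  Root lily: left subtree has 2 nodes {elm, reed}, right has 7 {bay, fern, yew, cedar, ash, rye, teak}.
    Root elm: left subtree has 0 nodes { }, right has 1 {reed}.
    Root fern: left subtree has 1 node {bay}, right has 5 {yew, cedar, ash, rye, teak}.
      Root teak: left subtree has 4 nodes {yew, cedar, ash, rye}, right has 0 { }.
        Root yew: left subtree has 0 nodes { }, right has 3 {cedar, ash, rye}.
          Root rye: left subtree has 2 nodes {cedar, ash}, right has 0 { }.
            Root cedar: left subtree has 0 nodes { }, right has 1 {ash}.

reed elm bay ash cedar rye yew teak fern lily poppy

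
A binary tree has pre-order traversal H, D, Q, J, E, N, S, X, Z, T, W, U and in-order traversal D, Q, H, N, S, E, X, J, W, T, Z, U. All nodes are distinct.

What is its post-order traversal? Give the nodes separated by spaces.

Q D S N X E W T U Z J H

The first element of pre-order is the root; it splits in-order into left and right subtrees.
Root H: left subtree has 2 nodes {D, Q}, right has 9 {N, S, E, X, J, W, T, Z, U}.
  Root D: left subtree has 0 nodes { }, right has 1 {Q}.
  Root J: left subtree has 4 nodes {N, S, E, X}, right has 4 {W, T, Z, U}.
    Root E: left subtree has 2 nodes {N, S}, right has 1 {X}.
      Root N: left subtree has 0 nodes { }, right has 1 {S}.
    Root Z: left subtree has 2 nodes {W, T}, right has 1 {U}.
      Root T: left subtree has 1 node {W}, right has 0 { }.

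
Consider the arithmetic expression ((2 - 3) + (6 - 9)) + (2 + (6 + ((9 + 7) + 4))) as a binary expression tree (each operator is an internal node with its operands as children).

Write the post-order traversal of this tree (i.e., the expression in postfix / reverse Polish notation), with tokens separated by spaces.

Post-order on an expression tree gives postfix notation: for each operator, emit left operand, right operand, then the operator.

2 3 - 6 9 - + 2 6 9 7 + 4 + + + +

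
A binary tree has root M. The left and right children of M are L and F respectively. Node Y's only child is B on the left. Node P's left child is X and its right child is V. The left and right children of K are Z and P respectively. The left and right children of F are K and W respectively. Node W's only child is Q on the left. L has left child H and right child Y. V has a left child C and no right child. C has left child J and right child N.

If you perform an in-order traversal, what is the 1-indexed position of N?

12

In-order visits the left subtree, then the node, then the right subtree.
At M: go left to L.
  At L: go left to H.
    H is a leaf — visit H.
  Visit L.
  At L: go right to Y.
    At Y: go left to B.
      B is a leaf — visit B.
    Visit Y.
    At Y: no right child.
Visit M.
At M: go right to F.
  At F: go left to K.
    At K: go left to Z.
      Z is a leaf — visit Z.
    Visit K.
    At K: go right to P.
      At P: go left to X.
        X is a leaf — visit X.
      Visit P.
      At P: go right to V.
        At V: go left to C.
          At C: go left to J.
            J is a leaf — visit J.
          Visit C.
          At C: go right to N.
            N is a leaf — visit N.
        Visit V.
        At V: no right child.
  Visit F.
  At F: go right to W.
    At W: go left to Q.
      Q is a leaf — visit Q.
    Visit W.
    At W: no right child.
Full in-order sequence: H, L, B, Y, M, Z, K, X, P, J, C, N, V, F, Q, W.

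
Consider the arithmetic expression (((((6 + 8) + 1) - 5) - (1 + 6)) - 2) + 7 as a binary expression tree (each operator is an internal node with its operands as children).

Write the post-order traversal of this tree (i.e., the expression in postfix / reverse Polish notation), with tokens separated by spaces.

Post-order on an expression tree gives postfix notation: for each operator, emit left operand, right operand, then the operator.

6 8 + 1 + 5 - 1 6 + - 2 - 7 +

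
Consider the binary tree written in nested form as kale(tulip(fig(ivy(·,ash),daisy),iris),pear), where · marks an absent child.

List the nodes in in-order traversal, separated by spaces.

In-order visits the left subtree, then the node, then the right subtree.
At kale: go left to tulip.
  At tulip: go left to fig.
    At fig: go left to ivy.
      At ivy: no left child.
      Visit ivy.
      At ivy: go right to ash.
        ash is a leaf — visit ash.
    Visit fig.
    At fig: go right to daisy.
      daisy is a leaf — visit daisy.
  Visit tulip.
  At tulip: go right to iris.
    iris is a leaf — visit iris.
Visit kale.
At kale: go right to pear.
  pear is a leaf — visit pear.

ivy ash fig daisy tulip iris kale pear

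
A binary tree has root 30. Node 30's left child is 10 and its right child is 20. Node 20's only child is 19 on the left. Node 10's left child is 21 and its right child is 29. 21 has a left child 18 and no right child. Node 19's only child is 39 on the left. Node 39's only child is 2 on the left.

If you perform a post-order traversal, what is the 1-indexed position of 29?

3

Post-order visits the left subtree, then the right subtree, then the node.
At 30: go left to 10.
  At 10: go left to 21.
    At 21: go left to 18.
      18 is a leaf — visit 18.
    At 21: no right child.
    Visit 21.
  At 10: go right to 29.
    29 is a leaf — visit 29.
  Visit 10.
At 30: go right to 20.
  At 20: go left to 19.
    At 19: go left to 39.
      At 39: go left to 2.
        2 is a leaf — visit 2.
      At 39: no right child.
      Visit 39.
    At 19: no right child.
    Visit 19.
  At 20: no right child.
  Visit 20.
Visit 30.
Full post-order sequence: 18, 21, 29, 10, 2, 39, 19, 20, 30.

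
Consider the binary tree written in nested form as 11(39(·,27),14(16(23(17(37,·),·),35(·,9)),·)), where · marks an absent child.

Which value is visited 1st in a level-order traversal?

Level-order visits nodes level by level from the root, left to right within each level.
Level 0: 11
Level 1: 39, 14
Level 2: 27, 16
Level 3: 23, 35
Level 4: 17, 9
Level 5: 37
Full level-order sequence: 11, 39, 14, 27, 16, 23, 35, 17, 9, 37.

11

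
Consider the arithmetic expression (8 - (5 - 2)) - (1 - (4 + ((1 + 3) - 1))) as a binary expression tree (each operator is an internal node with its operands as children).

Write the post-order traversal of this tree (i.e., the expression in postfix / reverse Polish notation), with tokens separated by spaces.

8 5 2 - - 1 4 1 3 + 1 - + - -

Post-order on an expression tree gives postfix notation: for each operator, emit left operand, right operand, then the operator.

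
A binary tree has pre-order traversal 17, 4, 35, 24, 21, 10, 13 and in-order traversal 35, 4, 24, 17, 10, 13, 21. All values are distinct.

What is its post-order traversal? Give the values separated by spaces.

35 24 4 13 10 21 17

The first element of pre-order is the root; it splits in-order into left and right subtrees.
Root 17: left subtree has 3 nodes {35, 4, 24}, right has 3 {10, 13, 21}.
  Root 4: left subtree has 1 node {35}, right has 1 {24}.
  Root 21: left subtree has 2 nodes {10, 13}, right has 0 { }.
    Root 10: left subtree has 0 nodes { }, right has 1 {13}.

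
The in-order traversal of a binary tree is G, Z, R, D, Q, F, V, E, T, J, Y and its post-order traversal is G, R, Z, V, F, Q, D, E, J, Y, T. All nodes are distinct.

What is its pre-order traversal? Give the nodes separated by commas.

The last element of post-order is the root; it splits in-order into left and right subtrees.
Root T: left subtree has 8 nodes {G, Z, R, D, Q, F, V, E}, right has 2 {J, Y}.
  Root E: left subtree has 7 nodes {G, Z, R, D, Q, F, V}, right has 0 { }.
    Root D: left subtree has 3 nodes {G, Z, R}, right has 3 {Q, F, V}.
      Root Z: left subtree has 1 node {G}, right has 1 {R}.
      Root Q: left subtree has 0 nodes { }, right has 2 {F, V}.
        Root F: left subtree has 0 nodes { }, right has 1 {V}.
  Root Y: left subtree has 1 node {J}, right has 0 { }.

T, E, D, Z, G, R, Q, F, V, Y, J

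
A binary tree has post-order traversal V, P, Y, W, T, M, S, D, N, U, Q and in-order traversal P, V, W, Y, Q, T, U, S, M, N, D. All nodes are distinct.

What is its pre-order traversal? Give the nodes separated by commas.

Q, W, P, V, Y, U, T, N, S, M, D

The last element of post-order is the root; it splits in-order into left and right subtrees.
Root Q: left subtree has 4 nodes {P, V, W, Y}, right has 6 {T, U, S, M, N, D}.
  Root W: left subtree has 2 nodes {P, V}, right has 1 {Y}.
    Root P: left subtree has 0 nodes { }, right has 1 {V}.
  Root U: left subtree has 1 node {T}, right has 4 {S, M, N, D}.
    Root N: left subtree has 2 nodes {S, M}, right has 1 {D}.
      Root S: left subtree has 0 nodes { }, right has 1 {M}.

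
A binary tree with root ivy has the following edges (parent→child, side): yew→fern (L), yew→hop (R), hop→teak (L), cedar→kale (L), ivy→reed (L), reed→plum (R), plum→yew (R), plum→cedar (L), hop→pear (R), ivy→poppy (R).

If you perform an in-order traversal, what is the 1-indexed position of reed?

1

In-order visits the left subtree, then the node, then the right subtree.
At ivy: go left to reed.
  At reed: no left child.
  Visit reed.
  At reed: go right to plum.
    At plum: go left to cedar.
      At cedar: go left to kale.
        kale is a leaf — visit kale.
      Visit cedar.
      At cedar: no right child.
    Visit plum.
    At plum: go right to yew.
      At yew: go left to fern.
        fern is a leaf — visit fern.
      Visit yew.
      At yew: go right to hop.
        At hop: go left to teak.
          teak is a leaf — visit teak.
        Visit hop.
        At hop: go right to pear.
          pear is a leaf — visit pear.
Visit ivy.
At ivy: go right to poppy.
  poppy is a leaf — visit poppy.
Full in-order sequence: reed, kale, cedar, plum, fern, yew, teak, hop, pear, ivy, poppy.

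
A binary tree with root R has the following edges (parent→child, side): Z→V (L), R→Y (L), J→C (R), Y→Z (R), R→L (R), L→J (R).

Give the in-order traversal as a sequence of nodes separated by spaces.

Y V Z R L J C

In-order visits the left subtree, then the node, then the right subtree.
At R: go left to Y.
  At Y: no left child.
  Visit Y.
  At Y: go right to Z.
    At Z: go left to V.
      V is a leaf — visit V.
    Visit Z.
    At Z: no right child.
Visit R.
At R: go right to L.
  At L: no left child.
  Visit L.
  At L: go right to J.
    At J: no left child.
    Visit J.
    At J: go right to C.
      C is a leaf — visit C.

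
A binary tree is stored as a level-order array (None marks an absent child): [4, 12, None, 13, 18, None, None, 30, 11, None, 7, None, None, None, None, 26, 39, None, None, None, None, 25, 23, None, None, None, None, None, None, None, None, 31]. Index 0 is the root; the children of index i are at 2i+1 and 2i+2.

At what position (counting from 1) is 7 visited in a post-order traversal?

Post-order visits the left subtree, then the right subtree, then the node.
At 4: go left to 12.
  At 12: go left to 13.
    At 13: go left to 30.
      At 30: go left to 26.
        At 26: go left to 31.
          31 is a leaf — visit 31.
        At 26: no right child.
        Visit 26.
      At 30: go right to 39.
        39 is a leaf — visit 39.
      Visit 30.
    At 13: go right to 11.
      11 is a leaf — visit 11.
    Visit 13.
  At 12: go right to 18.
    At 18: no left child.
    At 18: go right to 7.
      At 7: go left to 25.
        25 is a leaf — visit 25.
      At 7: go right to 23.
        23 is a leaf — visit 23.
      Visit 7.
    Visit 18.
  Visit 12.
At 4: no right child.
Visit 4.
Full post-order sequence: 31, 26, 39, 30, 11, 13, 25, 23, 7, 18, 12, 4.

9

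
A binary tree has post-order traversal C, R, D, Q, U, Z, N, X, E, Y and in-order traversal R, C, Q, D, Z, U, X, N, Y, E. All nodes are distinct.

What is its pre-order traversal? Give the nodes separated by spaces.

The last element of post-order is the root; it splits in-order into left and right subtrees.
Root Y: left subtree has 8 nodes {R, C, Q, D, Z, U, X, N}, right has 1 {E}.
  Root X: left subtree has 6 nodes {R, C, Q, D, Z, U}, right has 1 {N}.
    Root Z: left subtree has 4 nodes {R, C, Q, D}, right has 1 {U}.
      Root Q: left subtree has 2 nodes {R, C}, right has 1 {D}.
        Root R: left subtree has 0 nodes { }, right has 1 {C}.

Y X Z Q R C D U N E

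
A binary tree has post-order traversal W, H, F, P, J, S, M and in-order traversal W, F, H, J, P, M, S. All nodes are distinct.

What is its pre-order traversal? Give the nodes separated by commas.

The last element of post-order is the root; it splits in-order into left and right subtrees.
Root M: left subtree has 5 nodes {W, F, H, J, P}, right has 1 {S}.
  Root J: left subtree has 3 nodes {W, F, H}, right has 1 {P}.
    Root F: left subtree has 1 node {W}, right has 1 {H}.

M, J, F, W, H, P, S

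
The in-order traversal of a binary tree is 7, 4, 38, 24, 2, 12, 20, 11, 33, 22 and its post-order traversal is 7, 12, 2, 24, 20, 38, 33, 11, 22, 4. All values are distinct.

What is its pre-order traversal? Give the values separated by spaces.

4 7 22 11 38 20 24 2 12 33

The last element of post-order is the root; it splits in-order into left and right subtrees.
Root 4: left subtree has 1 node {7}, right has 8 {38, 24, 2, 12, 20, 11, 33, 22}.
  Root 22: left subtree has 7 nodes {38, 24, 2, 12, 20, 11, 33}, right has 0 { }.
    Root 11: left subtree has 5 nodes {38, 24, 2, 12, 20}, right has 1 {33}.
      Root 38: left subtree has 0 nodes { }, right has 4 {24, 2, 12, 20}.
        Root 20: left subtree has 3 nodes {24, 2, 12}, right has 0 { }.
          Root 24: left subtree has 0 nodes { }, right has 2 {2, 12}.
            Root 2: left subtree has 0 nodes { }, right has 1 {12}.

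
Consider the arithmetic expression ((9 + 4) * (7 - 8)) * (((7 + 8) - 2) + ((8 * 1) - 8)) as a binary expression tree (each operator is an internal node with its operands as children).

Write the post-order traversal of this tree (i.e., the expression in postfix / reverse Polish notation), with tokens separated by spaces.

Post-order on an expression tree gives postfix notation: for each operator, emit left operand, right operand, then the operator.

9 4 + 7 8 - * 7 8 + 2 - 8 1 * 8 - + *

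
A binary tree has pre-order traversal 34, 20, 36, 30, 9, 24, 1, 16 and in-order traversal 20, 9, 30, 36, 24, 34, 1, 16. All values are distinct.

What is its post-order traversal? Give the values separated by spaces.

9 30 24 36 20 16 1 34

The first element of pre-order is the root; it splits in-order into left and right subtrees.
Root 34: left subtree has 5 nodes {20, 9, 30, 36, 24}, right has 2 {1, 16}.
  Root 20: left subtree has 0 nodes { }, right has 4 {9, 30, 36, 24}.
    Root 36: left subtree has 2 nodes {9, 30}, right has 1 {24}.
      Root 30: left subtree has 1 node {9}, right has 0 { }.
  Root 1: left subtree has 0 nodes { }, right has 1 {16}.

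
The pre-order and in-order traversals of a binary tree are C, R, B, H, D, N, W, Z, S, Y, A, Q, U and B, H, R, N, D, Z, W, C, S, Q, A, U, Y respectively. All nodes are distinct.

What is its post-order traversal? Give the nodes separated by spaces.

The first element of pre-order is the root; it splits in-order into left and right subtrees.
Root C: left subtree has 7 nodes {B, H, R, N, D, Z, W}, right has 5 {S, Q, A, U, Y}.
  Root R: left subtree has 2 nodes {B, H}, right has 4 {N, D, Z, W}.
    Root B: left subtree has 0 nodes { }, right has 1 {H}.
    Root D: left subtree has 1 node {N}, right has 2 {Z, W}.
      Root W: left subtree has 1 node {Z}, right has 0 { }.
  Root S: left subtree has 0 nodes { }, right has 4 {Q, A, U, Y}.
    Root Y: left subtree has 3 nodes {Q, A, U}, right has 0 { }.
      Root A: left subtree has 1 node {Q}, right has 1 {U}.

H B N Z W D R Q U A Y S C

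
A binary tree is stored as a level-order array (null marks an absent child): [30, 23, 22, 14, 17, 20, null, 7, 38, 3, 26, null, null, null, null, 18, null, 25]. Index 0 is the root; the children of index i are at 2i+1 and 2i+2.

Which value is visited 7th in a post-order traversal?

26

Post-order visits the left subtree, then the right subtree, then the node.
At 30: go left to 23.
  At 23: go left to 14.
    At 14: go left to 7.
      At 7: go left to 18.
        18 is a leaf — visit 18.
      At 7: no right child.
      Visit 7.
    At 14: go right to 38.
      At 38: go left to 25.
        25 is a leaf — visit 25.
      At 38: no right child.
      Visit 38.
    Visit 14.
  At 23: go right to 17.
    At 17: go left to 3.
      3 is a leaf — visit 3.
    At 17: go right to 26.
      26 is a leaf — visit 26.
    Visit 17.
  Visit 23.
At 30: go right to 22.
  At 22: go left to 20.
    20 is a leaf — visit 20.
  At 22: no right child.
  Visit 22.
Visit 30.
Full post-order sequence: 18, 7, 25, 38, 14, 3, 26, 17, 23, 20, 22, 30.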